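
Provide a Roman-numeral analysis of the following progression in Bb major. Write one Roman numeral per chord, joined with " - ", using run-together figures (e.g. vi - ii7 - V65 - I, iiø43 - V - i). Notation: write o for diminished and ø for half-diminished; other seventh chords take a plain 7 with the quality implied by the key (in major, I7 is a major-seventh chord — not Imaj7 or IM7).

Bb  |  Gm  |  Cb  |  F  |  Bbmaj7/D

I - vi - bII - V - I65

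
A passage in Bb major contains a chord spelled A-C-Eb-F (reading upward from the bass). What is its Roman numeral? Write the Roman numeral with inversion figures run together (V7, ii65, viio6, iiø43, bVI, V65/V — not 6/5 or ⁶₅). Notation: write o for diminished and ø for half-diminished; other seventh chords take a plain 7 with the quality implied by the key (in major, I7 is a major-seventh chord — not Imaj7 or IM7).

The pitches F-A-C-Eb form a dominant seventh chord rooted on F.
F is scale degree 5 in Bb major, and a dominant seventh chord on that degree is written V7.
With A in the bass the chord is in first inversion, so the figured bass is 65.

V65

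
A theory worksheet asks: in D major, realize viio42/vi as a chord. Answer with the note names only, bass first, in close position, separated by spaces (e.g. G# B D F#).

viio42/vi is a secondary leading-tone chord. The target vi is B in D major; the applied chord is rooted a semitone below, on A#.
Building a fully diminished seventh chord on A# gives A#-C#-E-G.
The figured bass 42 indicates third inversion, placing the seventh (G) in the bass: G-A#-C#-E.

G A# C# E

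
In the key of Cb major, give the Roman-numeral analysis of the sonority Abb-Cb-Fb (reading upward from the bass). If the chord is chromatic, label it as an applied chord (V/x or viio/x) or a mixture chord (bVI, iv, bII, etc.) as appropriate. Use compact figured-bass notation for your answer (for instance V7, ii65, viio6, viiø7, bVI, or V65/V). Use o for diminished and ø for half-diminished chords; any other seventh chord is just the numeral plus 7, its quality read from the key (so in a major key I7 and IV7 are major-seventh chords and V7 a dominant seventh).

iv6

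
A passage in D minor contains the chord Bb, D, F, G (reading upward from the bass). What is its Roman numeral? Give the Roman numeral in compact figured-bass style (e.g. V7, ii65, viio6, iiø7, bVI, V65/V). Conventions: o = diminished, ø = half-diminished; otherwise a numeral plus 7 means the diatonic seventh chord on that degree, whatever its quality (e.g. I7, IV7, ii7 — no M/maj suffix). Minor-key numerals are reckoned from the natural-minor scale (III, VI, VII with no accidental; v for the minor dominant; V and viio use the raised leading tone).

iv65

The pitches G-Bb-D-F form a minor seventh chord rooted on G.
In D minor, G is the subdominant; the diatonic minor seventh chord there is iv7.
With Bb in the bass the chord is in first inversion, so the figured bass is 65.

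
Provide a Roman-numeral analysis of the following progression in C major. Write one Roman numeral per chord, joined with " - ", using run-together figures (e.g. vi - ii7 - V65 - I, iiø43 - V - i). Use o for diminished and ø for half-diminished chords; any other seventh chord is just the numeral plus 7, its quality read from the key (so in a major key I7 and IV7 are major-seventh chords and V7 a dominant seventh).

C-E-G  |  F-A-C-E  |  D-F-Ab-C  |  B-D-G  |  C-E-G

C-E-G: root C is the tonic; major triad there is I.
F-A-C-E: major seventh chord on F = scale degree 4 → IV7.
D-F-Ab-C: D with this quality isn't in the key; it's iiø7, borrowed from the parallel minor.
B-D-G: root G is the dominant; major triad there is V6.
C-E-G has root C, degree 1 in C major, so I.

I - IV7 - iiø7 - V6 - I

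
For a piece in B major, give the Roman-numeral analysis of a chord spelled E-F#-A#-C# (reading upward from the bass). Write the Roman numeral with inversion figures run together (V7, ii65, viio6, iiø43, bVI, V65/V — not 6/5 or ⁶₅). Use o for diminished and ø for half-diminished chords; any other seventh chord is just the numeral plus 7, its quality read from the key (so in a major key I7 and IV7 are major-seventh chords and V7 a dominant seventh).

Stacked in thirds the chord is F#-A#-C#-E: a dominant seventh chord on F#.
F# is scale degree 5 in B major, and a dominant seventh chord on that degree is written V7.
With E in the bass the chord is in third inversion, so the figured bass is 42.

V42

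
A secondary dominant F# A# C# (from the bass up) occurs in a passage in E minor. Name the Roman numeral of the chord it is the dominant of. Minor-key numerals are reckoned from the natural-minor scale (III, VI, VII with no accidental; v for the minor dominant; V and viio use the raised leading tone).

The chord is a major triad on F#.
A dominant resolves down a perfect fifth: F# → B. In E minor, B is scale degree 5, i.e. V.

V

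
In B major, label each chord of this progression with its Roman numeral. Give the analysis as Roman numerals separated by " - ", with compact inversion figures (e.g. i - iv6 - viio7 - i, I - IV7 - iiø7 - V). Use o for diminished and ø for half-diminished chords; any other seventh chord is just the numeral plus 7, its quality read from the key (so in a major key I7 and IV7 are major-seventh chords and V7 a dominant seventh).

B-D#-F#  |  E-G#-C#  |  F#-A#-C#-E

B-D#-F#: root B is the tonic; major triad there is I.
E-G#-C#: root C# is the supertonic; minor triad there is ii6.
F#-A#-C#-E: dominant seventh chord on F# = scale degree 5 → V7.

I - ii6 - V7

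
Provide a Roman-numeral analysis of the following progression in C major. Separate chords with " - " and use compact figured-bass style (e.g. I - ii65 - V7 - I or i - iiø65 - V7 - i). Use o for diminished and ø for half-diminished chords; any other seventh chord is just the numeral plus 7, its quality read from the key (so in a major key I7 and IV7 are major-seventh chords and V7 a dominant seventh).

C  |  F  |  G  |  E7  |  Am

C: root C is the tonic; major triad there is I.
F has root F, degree 4 in C major, so IV.
G: major triad on G = scale degree 5 → V.
E7: a dominant seventh chord on E, the applied dominant of vi → V7/vi.
Am: root A is the submediant; minor triad there is vi.

I - IV - V - V7/vi - vi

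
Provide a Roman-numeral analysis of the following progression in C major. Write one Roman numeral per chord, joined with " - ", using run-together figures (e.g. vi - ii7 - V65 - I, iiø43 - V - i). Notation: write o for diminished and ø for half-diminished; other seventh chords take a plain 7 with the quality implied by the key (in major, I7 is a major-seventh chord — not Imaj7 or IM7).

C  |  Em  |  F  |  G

I - iii - IV - V

C: root C is the tonic; major triad there is I.
Em: root E is the mediant; minor triad there is iii.
F has root F, degree 4 in C major, so IV.
G: root G is the dominant; major triad there is V.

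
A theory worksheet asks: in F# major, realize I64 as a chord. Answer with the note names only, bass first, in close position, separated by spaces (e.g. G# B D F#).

C# F# A#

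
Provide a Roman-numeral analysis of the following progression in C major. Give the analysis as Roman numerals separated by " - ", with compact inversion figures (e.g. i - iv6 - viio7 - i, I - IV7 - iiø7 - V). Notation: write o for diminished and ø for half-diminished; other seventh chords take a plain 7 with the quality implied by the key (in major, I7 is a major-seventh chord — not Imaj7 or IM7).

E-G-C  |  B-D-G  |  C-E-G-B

I6 - V6 - I7

E-G-C: root C is the tonic; major triad there is I6.
B-D-G: root G is the dominant; major triad there is V6.
C-E-G-B: major seventh chord on C = scale degree 1 → I7.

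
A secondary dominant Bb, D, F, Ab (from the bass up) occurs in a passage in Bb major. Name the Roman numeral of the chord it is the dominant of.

The chord is a dominant seventh chord on Bb.
A dominant resolves down a perfect fifth: Bb → Eb. In Bb major, Eb is scale degree 4, i.e. IV.

IV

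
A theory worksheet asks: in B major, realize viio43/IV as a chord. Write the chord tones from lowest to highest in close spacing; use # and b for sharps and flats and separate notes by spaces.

A C D# F#

viio43/IV is a secondary leading-tone chord. The target IV is E in B major; the applied chord is rooted a semitone below, on D#.
Building a fully diminished seventh chord on D# gives D#-F#-A-C.
With the 43 figure the chord is in second inversion; from the bass A upward in close position it reads A-C-D#-F#.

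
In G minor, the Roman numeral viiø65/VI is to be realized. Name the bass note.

The applied chord viiø65/VI is rooted on D: D-F-Ab-C.
The figure 65 means first inversion — the third is in the bass.

F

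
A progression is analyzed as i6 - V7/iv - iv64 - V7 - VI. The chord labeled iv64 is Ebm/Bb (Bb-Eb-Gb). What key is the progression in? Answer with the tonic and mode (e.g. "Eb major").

Bb minor

iv64 is given as Bb-Eb-Gb — a minor triad with root Eb.
If Eb is scale degree 4 and the mode makes that degree carry a minor triad, the tonic is Bb and the mode is minor.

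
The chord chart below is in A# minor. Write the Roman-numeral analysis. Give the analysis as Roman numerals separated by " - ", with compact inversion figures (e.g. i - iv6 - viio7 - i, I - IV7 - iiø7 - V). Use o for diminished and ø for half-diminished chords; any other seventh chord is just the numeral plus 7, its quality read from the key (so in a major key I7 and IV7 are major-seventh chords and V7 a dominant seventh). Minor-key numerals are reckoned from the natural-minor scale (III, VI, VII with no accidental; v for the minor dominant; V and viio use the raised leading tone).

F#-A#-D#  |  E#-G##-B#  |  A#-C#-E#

F#-A#-D#: root D# is the subdominant; minor triad there is iv6.
E#-G##-B# has root E#, degree 5 in A# minor, so V.
A#-C#-E#: minor triad on A# = scale degree 1 → i.

iv6 - V - i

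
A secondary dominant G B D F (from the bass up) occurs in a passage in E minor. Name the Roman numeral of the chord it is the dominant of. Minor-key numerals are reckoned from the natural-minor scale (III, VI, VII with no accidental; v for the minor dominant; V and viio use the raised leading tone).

VI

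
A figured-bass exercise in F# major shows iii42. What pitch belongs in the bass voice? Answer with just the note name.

iii in F# major has root A#; the chord is A#-C#-E#-G#.
The figure 42 means third inversion — the seventh is in the bass.

G#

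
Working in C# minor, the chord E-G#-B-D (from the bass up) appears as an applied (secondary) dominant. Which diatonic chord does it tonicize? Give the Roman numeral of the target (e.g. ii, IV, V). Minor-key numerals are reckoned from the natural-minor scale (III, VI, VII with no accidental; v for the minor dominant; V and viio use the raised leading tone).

The chord is a dominant seventh chord on E.
A dominant resolves down a perfect fifth: E → A. In C# minor, A is scale degree 6, i.e. VI.

VI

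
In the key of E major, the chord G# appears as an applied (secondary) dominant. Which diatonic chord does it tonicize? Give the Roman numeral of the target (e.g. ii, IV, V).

vi

The chord is a major triad on G#.
A dominant resolves down a perfect fifth: G# → C#. In E major, C# is scale degree 6, i.e. vi.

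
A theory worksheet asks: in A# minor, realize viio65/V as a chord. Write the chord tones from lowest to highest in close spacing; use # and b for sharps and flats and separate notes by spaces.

F## A# C# D##

The slash marks an applied leading-tone chord: viio of V. In A# minor, V is E#, so the leading tone to it is D##, a half step below.
Building a fully diminished seventh chord on D## gives D##-F##-A#-C#.
The figured bass 65 indicates first inversion, placing the third (F##) in the bass: F##-A#-C#-D##.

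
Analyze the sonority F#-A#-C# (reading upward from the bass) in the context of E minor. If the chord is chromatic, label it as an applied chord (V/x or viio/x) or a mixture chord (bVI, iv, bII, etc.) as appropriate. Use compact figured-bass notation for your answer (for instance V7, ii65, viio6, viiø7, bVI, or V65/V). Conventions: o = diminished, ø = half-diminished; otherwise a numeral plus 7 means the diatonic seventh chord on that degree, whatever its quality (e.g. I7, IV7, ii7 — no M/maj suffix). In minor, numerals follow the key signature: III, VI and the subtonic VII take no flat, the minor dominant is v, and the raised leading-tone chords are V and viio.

V/V

The pitches F#-A#-C# form a major triad rooted on F#.
F# is not a diatonic chord root with this quality in E minor, but it lies a perfect fifth above B (V), so the chord functions as an applied dominant of V.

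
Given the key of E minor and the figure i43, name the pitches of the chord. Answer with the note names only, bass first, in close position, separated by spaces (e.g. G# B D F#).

B D E G

In E minor, the tonic is E, and the diatonic chord built there is a minor seventh chord.
That chord is spelled E-G-B-D.
The figured bass 43 indicates second inversion, placing the fifth (B) in the bass: B-D-E-G.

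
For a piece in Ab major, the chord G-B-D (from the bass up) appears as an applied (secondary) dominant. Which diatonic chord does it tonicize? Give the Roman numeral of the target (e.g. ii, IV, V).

The chord is a major triad on G.
A dominant resolves down a perfect fifth: G → C. In Ab major, C is scale degree 3, i.e. iii.

iii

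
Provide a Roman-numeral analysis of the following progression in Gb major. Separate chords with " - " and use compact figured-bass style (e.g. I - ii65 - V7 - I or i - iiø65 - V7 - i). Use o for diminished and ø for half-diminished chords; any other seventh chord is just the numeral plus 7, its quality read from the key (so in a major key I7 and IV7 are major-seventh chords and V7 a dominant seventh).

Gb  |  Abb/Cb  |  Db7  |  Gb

Gb: root Gb is the tonic; major triad there is I.
Abb/Cb: major triad on Abb — chromatic; Abb is the lowered second degree, so this is the Neapolitan sixth, bII6 (third, Cb, in the bass — hence the 6).
Db7: root Db is the dominant; dominant seventh chord there is V7.
Gb: major triad on Gb = scale degree 1 → I.

I - bII6 - V7 - I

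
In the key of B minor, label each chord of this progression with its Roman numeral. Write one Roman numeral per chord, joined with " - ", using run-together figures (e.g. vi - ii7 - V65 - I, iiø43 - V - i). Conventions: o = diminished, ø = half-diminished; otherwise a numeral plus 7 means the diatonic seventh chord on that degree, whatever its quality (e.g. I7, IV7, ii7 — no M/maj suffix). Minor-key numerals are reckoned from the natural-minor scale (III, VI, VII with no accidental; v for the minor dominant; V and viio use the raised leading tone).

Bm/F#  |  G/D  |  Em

Bm/F# has root B, degree 1 in B minor, so i64.
G/D: root G is the submediant; major triad there is VI64.
Em: root E is the subdominant; minor triad there is iv.

i64 - VI64 - iv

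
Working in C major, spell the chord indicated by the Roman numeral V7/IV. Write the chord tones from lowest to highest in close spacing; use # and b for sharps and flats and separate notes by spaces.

V7/IV is a secondary dominant — the dominant seventh of IV. IV in C major is F, so the applied chord's root is C, a perfect fifth above.
Building a dominant seventh chord on C gives C-E-G-Bb.

C E G Bb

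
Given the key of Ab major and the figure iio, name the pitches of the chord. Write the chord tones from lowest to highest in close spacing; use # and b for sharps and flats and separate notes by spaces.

Scale degree 2 in Ab major is Bb; here the chord built on it is altered to a diminished triad. iio is the diminished supertonic triad, borrowed from the parallel minor.
So the chord is Bb-Db-Fb.

Bb Db Fb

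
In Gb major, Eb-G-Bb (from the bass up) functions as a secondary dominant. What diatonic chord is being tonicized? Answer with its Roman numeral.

ii

The chord is a major triad on Eb.
A dominant resolves down a perfect fifth: Eb → Ab. In Gb major, Ab is scale degree 2, i.e. ii.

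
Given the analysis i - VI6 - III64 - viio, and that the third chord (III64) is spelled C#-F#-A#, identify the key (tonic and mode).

D# minor

III64 is given as C#-F#-A# — a major triad with root F#.
III64 on F# implies F# is the mediant; that puts the tonic at D#, and the uppercase numeral fits minor mode.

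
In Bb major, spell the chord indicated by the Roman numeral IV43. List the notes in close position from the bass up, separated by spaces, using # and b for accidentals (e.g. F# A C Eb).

Bb D Eb G

The numeral's case and figure indicate a major seventh chord. In Bb major its root, the subdominant, is Eb.
That chord is spelled Eb-G-Bb-D.
The figured bass 43 indicates second inversion, placing the fifth (Bb) in the bass: Bb-D-Eb-G.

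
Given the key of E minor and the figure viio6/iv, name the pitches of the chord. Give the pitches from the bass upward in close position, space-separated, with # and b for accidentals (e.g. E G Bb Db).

The slash marks an applied leading-tone chord: viio of iv. In E minor, iv is A, so the leading tone to it is G#, a half step below.
Building a diminished triad on G# gives G#-B-D.
With the 6 figure the chord is in first inversion; from the bass B upward in close position it reads B-D-G#.

B D G#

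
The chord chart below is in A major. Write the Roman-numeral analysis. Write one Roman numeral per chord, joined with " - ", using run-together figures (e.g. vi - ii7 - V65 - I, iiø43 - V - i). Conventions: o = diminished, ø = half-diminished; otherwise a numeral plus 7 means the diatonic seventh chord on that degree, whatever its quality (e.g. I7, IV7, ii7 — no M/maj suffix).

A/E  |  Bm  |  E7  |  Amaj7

I64 - ii - V7 - I7

A/E: root A is the tonic; major triad there is I64.
Bm has root B, degree 2 in A major, so ii.
E7: dominant seventh chord on E = scale degree 5 → V7.
Amaj7: root A is the tonic; major seventh chord there is I7.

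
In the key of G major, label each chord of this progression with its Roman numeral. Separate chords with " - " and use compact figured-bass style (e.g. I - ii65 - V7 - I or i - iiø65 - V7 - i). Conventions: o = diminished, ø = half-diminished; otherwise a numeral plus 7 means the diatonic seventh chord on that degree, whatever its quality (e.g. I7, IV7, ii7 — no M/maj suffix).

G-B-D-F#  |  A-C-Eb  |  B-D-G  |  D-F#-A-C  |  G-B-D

G-B-D-F#: root G is the tonic; major seventh chord there is I7.
A-C-Eb: A with this quality isn't in the key; it's iio, borrowed from the parallel minor.
B-D-G: root G is the tonic; major triad there is I6.
D-F#-A-C: dominant seventh chord on D = scale degree 5 → V7.
G-B-D has root G, degree 1 in G major, so I.

I7 - iio - I6 - V7 - I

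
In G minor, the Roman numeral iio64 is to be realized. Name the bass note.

Eb

iio in G minor has root A; the chord is A-C-Eb.
The figure 64 means second inversion — the fifth is in the bass.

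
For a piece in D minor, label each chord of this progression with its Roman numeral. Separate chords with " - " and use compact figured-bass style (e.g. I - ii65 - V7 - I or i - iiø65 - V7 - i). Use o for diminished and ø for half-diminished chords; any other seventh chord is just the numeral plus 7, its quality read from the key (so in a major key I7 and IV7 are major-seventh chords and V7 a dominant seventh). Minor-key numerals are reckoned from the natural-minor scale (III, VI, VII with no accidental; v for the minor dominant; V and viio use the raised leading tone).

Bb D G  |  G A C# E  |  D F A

Bb-D-G: root G is the subdominant; minor triad there is iv6.
G-A-C#-E: root A is the dominant; dominant seventh chord there is V42.
D-F-A has root D, degree 1 in D minor, so i.

iv6 - V42 - i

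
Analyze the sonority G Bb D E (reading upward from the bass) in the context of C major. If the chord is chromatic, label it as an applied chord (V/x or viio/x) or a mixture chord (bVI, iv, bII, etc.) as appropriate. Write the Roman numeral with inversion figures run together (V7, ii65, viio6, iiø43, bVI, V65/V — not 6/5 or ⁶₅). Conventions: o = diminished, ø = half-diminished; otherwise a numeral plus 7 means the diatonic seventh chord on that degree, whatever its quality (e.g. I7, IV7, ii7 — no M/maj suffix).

viiø65/IV

The pitches E-G-Bb-D form a half-diminished seventh chord rooted on E.
E sits a half step below F (IV in C major); a diminished chord there is the applied leading-tone chord of IV.
With G in the bass the chord is in first inversion, so the figured bass is 65.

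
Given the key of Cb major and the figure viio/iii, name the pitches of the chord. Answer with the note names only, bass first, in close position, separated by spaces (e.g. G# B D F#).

The slash marks an applied leading-tone chord: viio of iii. In Cb major, iii is Eb, so the leading tone to it is D, a half step below.
Building a diminished triad on D gives D-F-Ab.

D F Ab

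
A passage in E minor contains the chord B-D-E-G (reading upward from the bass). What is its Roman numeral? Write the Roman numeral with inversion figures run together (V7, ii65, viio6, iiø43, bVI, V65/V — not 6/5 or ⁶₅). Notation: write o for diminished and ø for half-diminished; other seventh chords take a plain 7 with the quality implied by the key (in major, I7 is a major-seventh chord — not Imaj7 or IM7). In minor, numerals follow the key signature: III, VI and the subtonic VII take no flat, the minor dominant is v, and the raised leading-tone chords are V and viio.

i43

The pitches E-G-B-D form a minor seventh chord rooted on E.
E is scale degree 1 in E minor, and a minor seventh chord on that degree is written i7.
With B in the bass the chord is in second inversion, so the figured bass is 43.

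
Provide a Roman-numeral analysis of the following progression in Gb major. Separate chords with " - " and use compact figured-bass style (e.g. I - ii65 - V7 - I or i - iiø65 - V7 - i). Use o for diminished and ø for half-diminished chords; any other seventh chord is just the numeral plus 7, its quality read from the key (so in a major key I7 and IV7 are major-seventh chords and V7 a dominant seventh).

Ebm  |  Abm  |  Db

vi - ii - V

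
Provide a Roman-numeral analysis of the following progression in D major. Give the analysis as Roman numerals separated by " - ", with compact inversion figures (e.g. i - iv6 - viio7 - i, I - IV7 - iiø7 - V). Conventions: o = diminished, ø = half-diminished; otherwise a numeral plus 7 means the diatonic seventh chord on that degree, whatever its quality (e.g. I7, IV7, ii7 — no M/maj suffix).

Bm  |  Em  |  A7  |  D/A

vi - ii - V7 - I64

Bm has root B, degree 6 in D major, so vi.
Em has root E, degree 2 in D major, so ii.
A7: dominant seventh chord on A = scale degree 5 → V7.
D/A: root D is the tonic; major triad there is I64.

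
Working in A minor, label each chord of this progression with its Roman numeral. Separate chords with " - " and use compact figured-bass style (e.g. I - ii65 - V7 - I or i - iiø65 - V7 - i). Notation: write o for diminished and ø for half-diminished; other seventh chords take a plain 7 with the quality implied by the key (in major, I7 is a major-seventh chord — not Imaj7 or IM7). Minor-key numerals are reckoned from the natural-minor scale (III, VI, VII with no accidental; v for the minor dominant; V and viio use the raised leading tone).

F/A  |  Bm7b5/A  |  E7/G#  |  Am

VI6 - iiø42 - V65 - i

F/A has root F, degree 6 in A minor, so VI6.
Bm7b5/A: half-diminished seventh chord on B = scale degree 2 → iiø42.
E7/G# has root E, degree 5 in A minor, so V65.
Am: root A is the tonic; minor triad there is i.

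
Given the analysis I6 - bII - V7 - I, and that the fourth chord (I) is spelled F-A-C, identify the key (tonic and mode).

F major

I is given as F-A-C — a major triad with root F.
If F is scale degree 1 and the mode makes that degree carry a major triad, the tonic is F and the mode is major.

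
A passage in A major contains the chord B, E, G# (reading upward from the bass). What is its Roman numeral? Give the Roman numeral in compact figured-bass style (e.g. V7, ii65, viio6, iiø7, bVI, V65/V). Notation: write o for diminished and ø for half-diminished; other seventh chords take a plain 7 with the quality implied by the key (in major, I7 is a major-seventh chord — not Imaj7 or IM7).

V64

Stacked in thirds the chord is E-G#-B: a major triad on E.
In A major, E is the dominant; the diatonic major triad there is V.
With B in the bass the chord is in second inversion, so the figured bass is 64.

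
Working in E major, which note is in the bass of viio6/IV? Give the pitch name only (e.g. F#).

B

The applied chord viio6/IV is rooted on G#: G#-B-D.
The figure 6 means first inversion — the third is in the bass.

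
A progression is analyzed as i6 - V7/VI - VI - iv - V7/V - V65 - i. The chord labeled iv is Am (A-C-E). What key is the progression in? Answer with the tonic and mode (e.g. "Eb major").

The chord Am is a minor triad rooted on A; its label is iv.
If A is scale degree 4 and the mode makes that degree carry a minor triad, the tonic is E and the mode is minor.

E minor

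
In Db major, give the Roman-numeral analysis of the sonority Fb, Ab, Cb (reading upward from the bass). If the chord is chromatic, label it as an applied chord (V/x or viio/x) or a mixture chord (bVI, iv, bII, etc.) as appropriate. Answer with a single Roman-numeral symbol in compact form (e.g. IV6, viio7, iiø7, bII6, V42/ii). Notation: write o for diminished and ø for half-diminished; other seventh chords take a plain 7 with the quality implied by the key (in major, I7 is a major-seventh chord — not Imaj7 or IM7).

bIII

Stacked in thirds the chord is Fb-Ab-Cb: a major triad on Fb.
Fb is the lowered third degree of Db major (diatonic 3 would be F). This is a major triad on the lowered third degree, borrowed from the parallel minor.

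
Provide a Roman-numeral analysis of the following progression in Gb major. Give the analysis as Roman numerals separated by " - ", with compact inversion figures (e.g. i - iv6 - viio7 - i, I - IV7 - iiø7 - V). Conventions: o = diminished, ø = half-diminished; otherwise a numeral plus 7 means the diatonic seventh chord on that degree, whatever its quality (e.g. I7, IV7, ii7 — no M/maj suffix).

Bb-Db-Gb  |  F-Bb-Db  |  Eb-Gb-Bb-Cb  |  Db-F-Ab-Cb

Bb-Db-Gb has root Gb, degree 1 in Gb major, so I6.
F-Bb-Db: root Bb is the mediant; minor triad there is iii64.
Eb-Gb-Bb-Cb: root Cb is the subdominant; major seventh chord there is IV65.
Db-F-Ab-Cb: dominant seventh chord on Db = scale degree 5 → V7.

I6 - iii64 - IV65 - V7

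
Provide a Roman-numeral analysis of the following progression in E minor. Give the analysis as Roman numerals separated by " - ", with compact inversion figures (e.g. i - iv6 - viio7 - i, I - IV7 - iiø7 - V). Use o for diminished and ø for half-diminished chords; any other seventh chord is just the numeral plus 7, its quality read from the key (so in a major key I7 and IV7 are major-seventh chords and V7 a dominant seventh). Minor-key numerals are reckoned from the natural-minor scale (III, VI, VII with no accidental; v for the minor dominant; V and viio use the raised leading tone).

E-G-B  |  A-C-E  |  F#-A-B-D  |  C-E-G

i - iv - v43 - VI

E-G-B has root E, degree 1 in E minor, so i.
A-C-E: root A is the subdominant; minor triad there is iv.
F#-A-B-D: root B is the dominant; minor seventh chord there is v43.
C-E-G has root C, degree 6 in E minor, so VI.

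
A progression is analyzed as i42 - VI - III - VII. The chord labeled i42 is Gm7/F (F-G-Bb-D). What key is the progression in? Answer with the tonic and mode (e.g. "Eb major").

G minor

The anchor chord is a minor seventh chord on G, labeled i42.
If G is scale degree 1 and the mode makes that degree carry a minor seventh chord, the tonic is G and the mode is minor.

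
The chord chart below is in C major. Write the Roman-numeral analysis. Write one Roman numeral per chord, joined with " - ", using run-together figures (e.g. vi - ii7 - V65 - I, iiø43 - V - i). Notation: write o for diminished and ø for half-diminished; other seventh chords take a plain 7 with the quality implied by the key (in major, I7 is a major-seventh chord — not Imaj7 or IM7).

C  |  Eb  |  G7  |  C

I - bIII - V7 - I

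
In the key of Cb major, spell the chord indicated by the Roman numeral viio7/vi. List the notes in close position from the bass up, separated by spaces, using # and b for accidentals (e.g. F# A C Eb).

G Bb Db Fb

The slash marks an applied leading-tone chord: viio of vi. In Cb major, vi is Ab, so the leading tone to it is G, a half step below.
Building a fully diminished seventh chord on G gives G-Bb-Db-Fb.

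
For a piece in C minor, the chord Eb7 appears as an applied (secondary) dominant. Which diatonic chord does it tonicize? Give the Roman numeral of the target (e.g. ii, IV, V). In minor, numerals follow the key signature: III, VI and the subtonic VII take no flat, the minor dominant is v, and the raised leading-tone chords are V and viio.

VI

The chord is a dominant seventh chord on Eb.
A dominant resolves down a perfect fifth: Eb → Ab. In C minor, Ab is scale degree 6, i.e. VI.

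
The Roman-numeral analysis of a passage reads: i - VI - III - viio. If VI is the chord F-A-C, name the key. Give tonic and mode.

The anchor chord is a major triad on F, labeled VI.
Counting down 5 scale steps from F places the tonic on A; a major triad on degree 6 is diatonic only in minor.

A minor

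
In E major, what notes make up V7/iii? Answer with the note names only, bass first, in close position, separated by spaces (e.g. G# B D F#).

V7/iii is a secondary dominant — the dominant seventh of iii. iii in E major is G#, so the applied chord's root is D#, a perfect fifth above.
Building a dominant seventh chord on D# gives D#-F##-A#-C#.

D# F## A# C#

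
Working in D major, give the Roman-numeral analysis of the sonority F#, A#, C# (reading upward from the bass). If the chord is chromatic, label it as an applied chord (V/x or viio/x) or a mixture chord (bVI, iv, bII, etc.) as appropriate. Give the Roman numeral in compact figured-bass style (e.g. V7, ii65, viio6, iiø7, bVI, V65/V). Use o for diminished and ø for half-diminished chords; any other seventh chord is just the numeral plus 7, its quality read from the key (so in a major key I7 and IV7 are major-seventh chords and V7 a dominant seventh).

V/vi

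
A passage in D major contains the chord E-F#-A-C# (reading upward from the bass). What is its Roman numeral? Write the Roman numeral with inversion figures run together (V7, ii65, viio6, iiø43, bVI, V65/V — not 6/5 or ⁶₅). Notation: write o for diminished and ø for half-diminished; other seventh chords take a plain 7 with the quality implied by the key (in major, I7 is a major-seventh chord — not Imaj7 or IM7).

iii42

Stacked in thirds the chord is F#-A-C#-E: a minor seventh chord on F#.
F# is scale degree 3 in D major, and a minor seventh chord on that degree is written iii7.
With E in the bass the chord is in third inversion, so the figured bass is 42.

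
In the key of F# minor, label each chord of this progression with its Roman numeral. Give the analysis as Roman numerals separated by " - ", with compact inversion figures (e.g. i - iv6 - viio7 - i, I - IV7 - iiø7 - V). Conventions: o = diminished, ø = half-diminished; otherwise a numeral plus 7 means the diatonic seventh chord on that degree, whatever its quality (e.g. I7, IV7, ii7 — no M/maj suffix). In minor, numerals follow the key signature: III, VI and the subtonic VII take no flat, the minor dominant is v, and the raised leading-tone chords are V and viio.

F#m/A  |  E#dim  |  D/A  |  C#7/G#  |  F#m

i6 - viio - VI64 - V43 - i

F#m/A: minor triad on F# = scale degree 1 → i6.
E#dim: root E# is the leading tone; diminished triad there is viio.
D/A: root D is the submediant; major triad there is VI64.
C#7/G#: dominant seventh chord on C# = scale degree 5 → V43.
F#m: root F# is the tonic; minor triad there is i.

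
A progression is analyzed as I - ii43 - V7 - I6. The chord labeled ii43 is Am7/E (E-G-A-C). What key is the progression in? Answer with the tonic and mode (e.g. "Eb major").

G major

ii43 is given as E-G-A-C — a minor seventh chord with root A.
If A is scale degree 2 and the mode makes that degree carry a minor seventh chord, the tonic is G and the mode is major.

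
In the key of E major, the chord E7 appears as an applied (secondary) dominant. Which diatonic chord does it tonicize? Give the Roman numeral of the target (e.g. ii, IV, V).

IV

The chord is a dominant seventh chord on E.
A dominant resolves down a perfect fifth: E → A. In E major, A is scale degree 4, i.e. IV.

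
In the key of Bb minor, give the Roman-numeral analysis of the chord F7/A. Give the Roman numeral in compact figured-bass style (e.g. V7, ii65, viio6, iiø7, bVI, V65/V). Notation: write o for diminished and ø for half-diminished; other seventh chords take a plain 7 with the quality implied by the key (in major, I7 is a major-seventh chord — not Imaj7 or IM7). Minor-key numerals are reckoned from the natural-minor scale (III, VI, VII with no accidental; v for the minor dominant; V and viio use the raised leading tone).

Stacked in thirds the chord is F-A-C-Eb: a dominant seventh chord on F.
In Bb minor, F is the dominant; the diatonic dominant seventh chord there is V7.
With A in the bass the chord is in first inversion, so the figured bass is 65.

V65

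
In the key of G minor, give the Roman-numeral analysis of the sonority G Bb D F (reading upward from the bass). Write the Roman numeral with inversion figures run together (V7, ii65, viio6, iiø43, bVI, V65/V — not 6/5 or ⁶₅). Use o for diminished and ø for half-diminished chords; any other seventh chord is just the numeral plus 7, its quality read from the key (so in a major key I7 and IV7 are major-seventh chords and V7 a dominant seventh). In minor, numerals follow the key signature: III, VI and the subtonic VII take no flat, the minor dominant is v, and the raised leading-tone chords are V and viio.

The pitches G-Bb-D-F form a minor seventh chord rooted on G.
G is scale degree 1 in G minor, and a minor seventh chord on that degree is written i7.

i7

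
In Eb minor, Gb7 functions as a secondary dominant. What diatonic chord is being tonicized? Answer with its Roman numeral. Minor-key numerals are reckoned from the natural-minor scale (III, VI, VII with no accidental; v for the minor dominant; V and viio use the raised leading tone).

The chord is a dominant seventh chord on Gb.
A dominant resolves down a perfect fifth: Gb → Cb. In Eb minor, Cb is scale degree 6, i.e. VI.

VI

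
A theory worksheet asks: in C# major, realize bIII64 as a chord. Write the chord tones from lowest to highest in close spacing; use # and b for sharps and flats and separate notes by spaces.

B E G#

Scale degree 3 in C# major is E#; lowering it a half step gives E. bIII64 is a major triad on the lowered third degree, borrowed from the parallel minor.
So the chord is E-G#-B, a major triad.
With the 64 figure the chord is in second inversion; from the bass B upward in close position it reads B-E-G#.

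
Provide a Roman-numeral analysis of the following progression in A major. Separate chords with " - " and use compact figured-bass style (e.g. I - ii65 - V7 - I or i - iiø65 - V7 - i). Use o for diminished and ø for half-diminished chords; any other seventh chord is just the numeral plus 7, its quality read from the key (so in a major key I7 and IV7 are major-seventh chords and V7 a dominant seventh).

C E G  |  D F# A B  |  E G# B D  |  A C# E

bIII - ii65 - V7 - I

C-E-G is non-diatonic — bIII, a mixture chord from A minor.
D-F#-A-B has root B, degree 2 in A major, so ii65.
E-G#-B-D: dominant seventh chord on E = scale degree 5 → V7.
A-C#-E: root A is the tonic; major triad there is I.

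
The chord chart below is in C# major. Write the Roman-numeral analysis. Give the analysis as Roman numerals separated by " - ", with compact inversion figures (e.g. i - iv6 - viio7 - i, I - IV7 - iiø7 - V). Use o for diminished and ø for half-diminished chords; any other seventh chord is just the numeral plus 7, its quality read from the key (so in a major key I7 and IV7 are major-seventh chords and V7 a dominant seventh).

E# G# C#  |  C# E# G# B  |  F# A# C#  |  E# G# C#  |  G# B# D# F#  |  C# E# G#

E#-G#-C# has root C#, degree 1 in C# major, so I6.
C#-E#-G#-B: a dominant seventh chord on C#, the applied dominant of IV → V7/IV.
F#-A#-C# has root F#, degree 4 in C# major, so IV.
E#-G#-C#: major triad on C# = scale degree 1 → I6.
G#-B#-D#-F#: root G# is the dominant; dominant seventh chord there is V7.
C#-E#-G#: root C# is the tonic; major triad there is I.

I6 - V7/IV - IV - I6 - V7 - I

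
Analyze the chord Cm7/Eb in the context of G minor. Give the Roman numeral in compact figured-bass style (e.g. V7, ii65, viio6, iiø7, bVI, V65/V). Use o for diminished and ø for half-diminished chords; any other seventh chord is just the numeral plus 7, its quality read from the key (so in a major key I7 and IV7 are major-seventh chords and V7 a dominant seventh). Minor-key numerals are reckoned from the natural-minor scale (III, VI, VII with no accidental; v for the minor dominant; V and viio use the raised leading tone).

The pitches C-Eb-G-Bb form a minor seventh chord rooted on C.
In G minor, C is the subdominant; the diatonic minor seventh chord there is iv7.
With Eb in the bass the chord is in first inversion, so the figured bass is 65.

iv65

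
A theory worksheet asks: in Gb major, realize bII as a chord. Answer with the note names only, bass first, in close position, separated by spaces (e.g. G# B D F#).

bII is the Neapolitan chord — a major triad on the lowered second degree. In Gb major that root is Abb.
So the chord is Abb-Cb-Ebb.

Abb Cb Ebb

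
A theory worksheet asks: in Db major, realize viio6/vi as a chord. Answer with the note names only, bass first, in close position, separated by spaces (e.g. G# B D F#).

C Eb A

The slash marks an applied leading-tone chord: viio of vi. In Db major, vi is Bb, so the leading tone to it is A, a half step below.
Building a diminished triad on A gives A-C-Eb.
With the 6 figure the chord is in first inversion; from the bass C upward in close position it reads C-Eb-A.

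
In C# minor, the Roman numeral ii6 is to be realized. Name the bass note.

ii in C# minor has root D#; the chord is D#-F#-A#.
The figure 6 means first inversion — the third is in the bass.

F#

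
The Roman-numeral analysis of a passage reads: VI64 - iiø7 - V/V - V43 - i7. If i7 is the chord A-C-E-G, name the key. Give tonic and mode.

A minor

The anchor chord is a minor seventh chord on A, labeled i7.
If A is scale degree 1 and the mode makes that degree carry a minor seventh chord, the tonic is A and the mode is minor.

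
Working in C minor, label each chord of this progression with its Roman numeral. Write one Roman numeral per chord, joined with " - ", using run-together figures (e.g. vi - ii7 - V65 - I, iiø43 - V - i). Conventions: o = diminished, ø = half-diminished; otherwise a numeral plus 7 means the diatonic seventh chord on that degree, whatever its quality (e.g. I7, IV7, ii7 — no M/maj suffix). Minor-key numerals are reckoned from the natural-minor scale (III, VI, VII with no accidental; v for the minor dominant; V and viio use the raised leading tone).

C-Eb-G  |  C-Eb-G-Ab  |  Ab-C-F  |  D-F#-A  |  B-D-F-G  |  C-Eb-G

i - VI65 - iv6 - V/V - V65 - i

C-Eb-G: root C is the tonic; minor triad there is i.
C-Eb-G-Ab: root Ab is the submediant; major seventh chord there is VI65.
Ab-C-F: minor triad on F = scale degree 4 → iv6.
D-F#-A is the secondary dominant of V (major triad on D): V/V.
B-D-F-G: root G is the dominant; dominant seventh chord there is V65.
C-Eb-G: root C is the tonic; minor triad there is i.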